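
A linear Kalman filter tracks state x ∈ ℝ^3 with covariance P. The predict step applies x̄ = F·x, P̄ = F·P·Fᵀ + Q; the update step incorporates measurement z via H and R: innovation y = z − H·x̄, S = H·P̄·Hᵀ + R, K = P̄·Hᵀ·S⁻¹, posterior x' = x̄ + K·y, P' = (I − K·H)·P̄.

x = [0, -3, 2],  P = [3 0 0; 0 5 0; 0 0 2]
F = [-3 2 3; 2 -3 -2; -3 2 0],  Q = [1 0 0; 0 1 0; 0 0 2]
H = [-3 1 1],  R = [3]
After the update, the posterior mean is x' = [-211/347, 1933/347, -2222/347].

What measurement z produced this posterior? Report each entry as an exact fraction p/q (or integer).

z = [1]

x̄ = F·x = [0, 5, -6]
P̄ = F·P·Fᵀ + Q = [66 -60 47; -60 66 -48; 47 -48 49]
S = H·P̄·Hᵀ + R = [694]
K = P̄·Hᵀ·S⁻¹ = [-211/694; 99/347; -70/347]
x' − x̄ = [-211/347, 198/347, -140/347] = K·y
y = (KᵀK)⁻¹·Kᵀ·(x' − x̄) = [2]
z = y + H·x̄ = [2] + [-1] = [1]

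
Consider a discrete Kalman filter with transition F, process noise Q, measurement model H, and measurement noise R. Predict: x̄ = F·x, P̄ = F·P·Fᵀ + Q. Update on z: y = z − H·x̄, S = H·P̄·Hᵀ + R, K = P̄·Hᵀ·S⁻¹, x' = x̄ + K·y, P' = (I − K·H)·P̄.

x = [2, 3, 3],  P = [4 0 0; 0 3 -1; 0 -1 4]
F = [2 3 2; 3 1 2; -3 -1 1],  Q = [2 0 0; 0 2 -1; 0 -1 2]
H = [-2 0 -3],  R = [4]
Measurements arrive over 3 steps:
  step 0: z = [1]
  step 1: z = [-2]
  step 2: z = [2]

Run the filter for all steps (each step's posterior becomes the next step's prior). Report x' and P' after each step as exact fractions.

step 0: x̄ = F·x = [19, 15, -6]
step 0: P̄ = F·P·Fᵀ + Q = [49 41 -26; 41 53 -31; -26 -31 47]
step 0: y = z − H·x̄ = [21]
step 0: S = H·P̄·Hᵀ + R = [311]
step 0: K = P̄·Hᵀ·S⁻¹ = [-20/311; 11/311; -89/311]
step 0: x' = x̄ + K·y = [5489/311, 4896/311, -3735/311]
step 0: P' = (I − K·H)·P̄ = [14839/311 12971/311 -9866/311; 12971/311 16362/311 -8662/311; -9866/311 -8662/311 6696/311]
step 1: x̄ = F·x = [18196/311, 13893/311, -25098/311]
step 1: P̄ = F·P·Fᵀ + Q = [206800/311 139629/311 -236607/311; 139629/311 102105/311 -176398/311; -236607/311 -176398/311 311577/311]
step 1: y = z − H·x̄ = [-39524/311]
step 1: S = H·P̄·Hᵀ + R = [793353/311]
step 1: K = P̄·Hᵀ·S⁻¹ = [296221/793353; 83312/264451; -153839/264451]
step 1: x' = x̄ + K·y = [8771744/793353, 1225705/264451, -1790542/264451]
step 1: P' = (I − K·H)·P̄ = [245397169/793353 39377057/264451 -54664358/264451; 39377057/264451 19868493/264451 -26362454/264451; -54664358/264451 -26362454/264451 36648024/264451]
step 2: x̄ = F·x = [17831581/793353, 6416365/264451, -11787991/264451]
step 2: P̄ = F·P·Fᵀ + Q = [1115982097/793353 372596328/264451 -717956418/264451; 372596328/264451 378021228/264451 -728935217/264451; -717956418/264451 -728935217/264451 1410210324/264451]
step 2: y = z − H·x̄ = [-68842051/793353]
step 2: S = H·P̄·Hᵀ + R = [16696349500/793353]
step 2: K = P̄·Hᵀ·S⁻¹ = [1057410892/4174087375; 864967797/3339269900; -2096038602/4174087375]
step 2: x' = x̄ + K·y = [2062439511/4174087375, 5964263501/3339269900, -4180631941/4174087375]
step 2: P' = (I − K·H)·P̄ = [234114705223/4174087375 23348254092/834817475 -157486351338/4174087375; 23348254092/834817475 11621125887/667853980 -15853825327/834817475; -157486351338/4174087375 -15853825327/834817475 107785619028/4174087375]

step 0: x' = [5489/311, 4896/311, -3735/311], P' = [14839/311 12971/311 -9866/311; 12971/311 16362/311 -8662/311; -9866/311 -8662/311 6696/311]
step 1: x' = [8771744/793353, 1225705/264451, -1790542/264451], P' = [245397169/793353 39377057/264451 -54664358/264451; 39377057/264451 19868493/264451 -26362454/264451; -54664358/264451 -26362454/264451 36648024/264451]
step 2: x' = [2062439511/4174087375, 5964263501/3339269900, -4180631941/4174087375], P' = [234114705223/4174087375 23348254092/834817475 -157486351338/4174087375; 23348254092/834817475 11621125887/667853980 -15853825327/834817475; -157486351338/4174087375 -15853825327/834817475 107785619028/4174087375]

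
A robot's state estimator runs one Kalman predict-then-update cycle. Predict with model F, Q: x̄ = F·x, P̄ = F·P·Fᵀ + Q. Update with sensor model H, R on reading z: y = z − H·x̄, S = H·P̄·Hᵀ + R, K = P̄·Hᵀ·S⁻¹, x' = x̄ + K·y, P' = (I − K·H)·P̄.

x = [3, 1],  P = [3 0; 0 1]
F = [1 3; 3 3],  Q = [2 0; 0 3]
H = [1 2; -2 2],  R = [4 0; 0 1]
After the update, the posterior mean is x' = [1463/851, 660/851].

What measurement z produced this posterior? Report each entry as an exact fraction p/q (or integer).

x̄ = F·x = [6, 12]
P̄ = F·P·Fᵀ + Q = [14 18; 18 39]
S = H·P̄·Hᵀ + R = [246 92; 92 69]
K = P̄·Hᵀ·S⁻¹ = [59/185 -1316/4255; 12/37 150/851]
x' − x̄ = [-3643/851, -9552/851] = K·y
y = (KᵀK)⁻¹·Kᵀ·(x' − x̄) = [-27, -14]
z = y + H·x̄ = [-27, -14] + [30, 12] = [3, -2]

z = [3, -2]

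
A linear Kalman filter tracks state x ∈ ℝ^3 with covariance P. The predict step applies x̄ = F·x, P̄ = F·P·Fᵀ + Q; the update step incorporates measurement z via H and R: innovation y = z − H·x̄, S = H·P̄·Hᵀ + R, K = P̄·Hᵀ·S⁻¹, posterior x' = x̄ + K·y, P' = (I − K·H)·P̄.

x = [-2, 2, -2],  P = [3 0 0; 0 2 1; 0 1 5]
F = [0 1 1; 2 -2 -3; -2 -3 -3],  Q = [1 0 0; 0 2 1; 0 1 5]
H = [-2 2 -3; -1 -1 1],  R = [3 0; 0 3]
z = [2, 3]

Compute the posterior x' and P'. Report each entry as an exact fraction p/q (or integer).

x̄ = F·x = [0, -2, 4]
P̄ = F·P·Fᵀ + Q = [10 -24 -27; -24 79 61; -27 61 98]
y = z − H·x̄ = [18, -3]
S = H·P̄·Hᵀ + R = [377 -154; -154 74]
K = P̄·Hᵀ·S⁻¹ = [-520/2091 -2899/4182; 1313/2091 2902/2091; 562/2091 2978/2091]
x' = x̄ + K·y = [-3341/1394, 3582/697, 3182/697]
P' = (I − K·H)·P̄ = [17653/4182 -29527/2091 -25049/2091; -29527/2091 117578/2091 96757/2091; -25049/2091 96757/2091 80642/2091]

x' = [-3341/1394, 3582/697, 3182/697]
P' = [17653/4182 -29527/2091 -25049/2091; -29527/2091 117578/2091 96757/2091; -25049/2091 96757/2091 80642/2091]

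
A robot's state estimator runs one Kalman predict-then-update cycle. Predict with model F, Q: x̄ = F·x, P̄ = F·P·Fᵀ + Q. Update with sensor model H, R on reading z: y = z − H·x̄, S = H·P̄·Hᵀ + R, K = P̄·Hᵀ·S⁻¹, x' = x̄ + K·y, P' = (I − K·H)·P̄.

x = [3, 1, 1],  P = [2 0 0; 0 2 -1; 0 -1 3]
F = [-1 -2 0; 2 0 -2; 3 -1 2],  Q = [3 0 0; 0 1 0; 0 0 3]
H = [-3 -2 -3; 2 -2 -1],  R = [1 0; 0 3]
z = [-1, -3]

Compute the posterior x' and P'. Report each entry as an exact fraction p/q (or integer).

x' = [-832/451, -872/451, 1568/451]
P' = [48777/32923 93000/32923 -109671/32923; 93000/32923 685061/98769 -736390/98769; -109671/32923 -736390/98769 828026/98769]

x̄ = F·x = [-5, 4, 10]
P̄ = F·P·Fᵀ + Q = [13 -8 2; -8 21 -2; 2 -2 39]
y = z − H·x̄ = [22, 25]
S = H·P̄·Hᵀ + R = [469 85; 85 226]
K = P̄·Hᵀ·S⁻¹ = [-3318/32923 7075/32923; 2048/98769 -25244/98769; -24259/98769 -4424/98769]
x' = x̄ + K·y = [-832/451, -872/451, 1568/451]
P' = (I − K·H)·P̄ = [48777/32923 93000/32923 -109671/32923; 93000/32923 685061/98769 -736390/98769; -109671/32923 -736390/98769 828026/98769]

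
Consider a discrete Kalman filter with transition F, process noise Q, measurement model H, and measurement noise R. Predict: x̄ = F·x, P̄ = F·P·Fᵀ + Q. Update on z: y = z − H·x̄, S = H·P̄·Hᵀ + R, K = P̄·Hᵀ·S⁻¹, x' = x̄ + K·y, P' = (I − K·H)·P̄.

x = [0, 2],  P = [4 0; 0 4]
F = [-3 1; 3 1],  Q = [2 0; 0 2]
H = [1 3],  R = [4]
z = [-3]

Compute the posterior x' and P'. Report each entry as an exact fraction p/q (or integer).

x' = [529/116, -285/116]
P' = [1707/58 -587/58; -587/58 227/58]

x̄ = F·x = [2, 2]
P̄ = F·P·Fᵀ + Q = [42 -32; -32 42]
y = z − H·x̄ = [-11]
S = H·P̄·Hᵀ + R = [232]
K = P̄·Hᵀ·S⁻¹ = [-27/116; 47/116]
x' = x̄ + K·y = [529/116, -285/116]
P' = (I − K·H)·P̄ = [1707/58 -587/58; -587/58 227/58]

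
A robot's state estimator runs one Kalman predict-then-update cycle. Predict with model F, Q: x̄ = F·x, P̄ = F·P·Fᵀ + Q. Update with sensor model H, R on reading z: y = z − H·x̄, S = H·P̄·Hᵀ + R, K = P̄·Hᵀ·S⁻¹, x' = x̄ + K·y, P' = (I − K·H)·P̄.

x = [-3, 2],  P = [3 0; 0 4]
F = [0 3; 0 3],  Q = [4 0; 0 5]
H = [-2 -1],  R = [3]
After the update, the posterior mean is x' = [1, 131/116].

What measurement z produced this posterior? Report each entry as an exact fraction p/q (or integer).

x̄ = F·x = [6, 6]
P̄ = F·P·Fᵀ + Q = [40 36; 36 41]
S = H·P̄·Hᵀ + R = [348]
K = P̄·Hᵀ·S⁻¹ = [-1/3; -113/348]
x' − x̄ = [-5, -565/116] = K·y
y = (KᵀK)⁻¹·Kᵀ·(x' − x̄) = [15]
z = y + H·x̄ = [15] + [-18] = [-3]

z = [-3]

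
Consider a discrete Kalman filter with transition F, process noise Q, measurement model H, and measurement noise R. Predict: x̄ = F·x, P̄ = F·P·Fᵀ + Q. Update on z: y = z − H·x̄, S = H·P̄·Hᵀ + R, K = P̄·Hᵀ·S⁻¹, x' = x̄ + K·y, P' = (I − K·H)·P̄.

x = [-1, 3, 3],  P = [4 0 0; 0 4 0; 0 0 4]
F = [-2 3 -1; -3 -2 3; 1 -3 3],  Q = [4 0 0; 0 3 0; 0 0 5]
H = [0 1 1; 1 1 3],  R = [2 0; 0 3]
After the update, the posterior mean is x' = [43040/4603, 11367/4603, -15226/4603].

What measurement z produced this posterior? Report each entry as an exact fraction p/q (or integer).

z = [-1, 2]

x̄ = F·x = [8, 6, -1]
P̄ = F·P·Fᵀ + Q = [60 -12 -56; -12 91 48; -56 48 81]
S = H·P̄·Hᵀ + R = [270 458; 458 811]
K = P̄·Hᵀ·S⁻¹ = [-94/4603 -628/4603; 10595/9206 -1726/4603; -3011/9206 2184/4603]
x' − x̄ = [6216/4603, -16251/4603, -10623/4603] = K·y
y = (KᵀK)⁻¹·Kᵀ·(x' − x̄) = [-6, -9]
z = y + H·x̄ = [-6, -9] + [5, 11] = [-1, 2]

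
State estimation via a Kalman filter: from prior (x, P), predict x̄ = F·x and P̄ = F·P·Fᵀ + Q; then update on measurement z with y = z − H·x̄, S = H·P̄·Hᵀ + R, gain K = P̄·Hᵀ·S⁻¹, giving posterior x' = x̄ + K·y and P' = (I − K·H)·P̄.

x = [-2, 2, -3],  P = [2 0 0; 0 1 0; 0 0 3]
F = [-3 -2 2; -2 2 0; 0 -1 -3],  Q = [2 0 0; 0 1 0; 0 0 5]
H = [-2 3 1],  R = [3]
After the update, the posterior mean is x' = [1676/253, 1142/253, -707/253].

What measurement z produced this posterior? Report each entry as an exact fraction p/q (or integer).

x̄ = F·x = [-4, 8, 7]
P̄ = F·P·Fᵀ + Q = [36 8 -16; 8 13 -2; -16 -2 33]
S = H·P̄·Hᵀ + R = [253]
K = P̄·Hᵀ·S⁻¹ = [-64/253; 21/253; 59/253]
x' − x̄ = [2688/253, -882/253, -2478/253] = K·y
y = (KᵀK)⁻¹·Kᵀ·(x' − x̄) = [-42]
z = y + H·x̄ = [-42] + [39] = [-3]

z = [-3]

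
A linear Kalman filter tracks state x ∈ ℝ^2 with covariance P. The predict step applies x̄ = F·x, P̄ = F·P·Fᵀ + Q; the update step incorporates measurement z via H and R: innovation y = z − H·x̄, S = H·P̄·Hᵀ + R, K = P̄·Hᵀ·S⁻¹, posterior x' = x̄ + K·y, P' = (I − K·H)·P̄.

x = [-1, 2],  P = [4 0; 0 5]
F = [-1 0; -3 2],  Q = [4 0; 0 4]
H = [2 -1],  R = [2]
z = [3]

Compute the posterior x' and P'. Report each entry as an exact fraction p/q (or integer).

x̄ = F·x = [1, 7]
P̄ = F·P·Fᵀ + Q = [8 12; 12 60]
y = z − H·x̄ = [8]
S = H·P̄·Hᵀ + R = [46]
K = P̄·Hᵀ·S⁻¹ = [2/23; -18/23]
x' = x̄ + K·y = [39/23, 17/23]
P' = (I − K·H)·P̄ = [176/23 348/23; 348/23 732/23]

x' = [39/23, 17/23]
P' = [176/23 348/23; 348/23 732/23]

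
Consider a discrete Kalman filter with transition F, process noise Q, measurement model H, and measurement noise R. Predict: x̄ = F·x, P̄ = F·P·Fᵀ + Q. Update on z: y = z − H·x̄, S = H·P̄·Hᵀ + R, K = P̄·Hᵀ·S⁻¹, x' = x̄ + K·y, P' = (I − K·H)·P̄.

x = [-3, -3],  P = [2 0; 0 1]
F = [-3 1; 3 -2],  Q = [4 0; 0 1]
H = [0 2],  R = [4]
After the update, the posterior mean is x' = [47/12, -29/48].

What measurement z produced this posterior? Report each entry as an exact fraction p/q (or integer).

x̄ = F·x = [6, -3]
P̄ = F·P·Fᵀ + Q = [23 -20; -20 23]
S = H·P̄·Hᵀ + R = [96]
K = P̄·Hᵀ·S⁻¹ = [-5/12; 23/48]
x' − x̄ = [-25/12, 115/48] = K·y
y = (KᵀK)⁻¹·Kᵀ·(x' − x̄) = [5]
z = y + H·x̄ = [5] + [-6] = [-1]

z = [-1]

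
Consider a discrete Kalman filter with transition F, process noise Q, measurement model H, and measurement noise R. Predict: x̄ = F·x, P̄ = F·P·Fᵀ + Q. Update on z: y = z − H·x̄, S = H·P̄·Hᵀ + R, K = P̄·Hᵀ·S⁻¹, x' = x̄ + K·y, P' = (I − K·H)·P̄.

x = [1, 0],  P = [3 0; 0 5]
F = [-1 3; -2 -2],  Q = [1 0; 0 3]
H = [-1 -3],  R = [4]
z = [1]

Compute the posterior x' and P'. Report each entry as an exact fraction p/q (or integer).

x̄ = F·x = [-1, -2]
P̄ = F·P·Fᵀ + Q = [49 -24; -24 35]
y = z − H·x̄ = [-6]
S = H·P̄·Hᵀ + R = [224]
K = P̄·Hᵀ·S⁻¹ = [23/224; -81/224]
x' = x̄ + K·y = [-181/112, 19/112]
P' = (I − K·H)·P̄ = [10447/224 -3513/224; -3513/224 1279/224]

x' = [-181/112, 19/112]
P' = [10447/224 -3513/224; -3513/224 1279/224]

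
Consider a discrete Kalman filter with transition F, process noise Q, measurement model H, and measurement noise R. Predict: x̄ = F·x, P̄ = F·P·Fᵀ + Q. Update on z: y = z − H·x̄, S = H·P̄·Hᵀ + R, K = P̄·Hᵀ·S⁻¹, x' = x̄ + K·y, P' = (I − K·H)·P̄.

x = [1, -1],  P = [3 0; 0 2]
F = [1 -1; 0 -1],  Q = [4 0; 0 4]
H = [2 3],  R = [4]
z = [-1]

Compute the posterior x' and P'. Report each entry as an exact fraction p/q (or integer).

x' = [22/59, -29/59]
P' = [243/59 -146/59; -146/59 112/59]

x̄ = F·x = [2, 1]
P̄ = F·P·Fᵀ + Q = [9 2; 2 6]
y = z − H·x̄ = [-8]
S = H·P̄·Hᵀ + R = [118]
K = P̄·Hᵀ·S⁻¹ = [12/59; 11/59]
x' = x̄ + K·y = [22/59, -29/59]
P' = (I − K·H)·P̄ = [243/59 -146/59; -146/59 112/59]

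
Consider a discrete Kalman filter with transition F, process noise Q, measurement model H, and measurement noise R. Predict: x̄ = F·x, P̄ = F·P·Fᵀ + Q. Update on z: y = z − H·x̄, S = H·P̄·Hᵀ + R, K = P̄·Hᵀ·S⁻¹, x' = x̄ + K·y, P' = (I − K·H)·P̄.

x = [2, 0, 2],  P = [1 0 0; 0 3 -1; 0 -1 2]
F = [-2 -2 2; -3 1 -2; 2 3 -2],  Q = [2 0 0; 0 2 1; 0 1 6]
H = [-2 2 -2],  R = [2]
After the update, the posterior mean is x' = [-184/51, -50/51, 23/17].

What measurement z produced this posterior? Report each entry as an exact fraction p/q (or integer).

x̄ = F·x = [0, -10, 0]
P̄ = F·P·Fᵀ + Q = [34 -14 -40; -14 26 20; -40 20 57]
S = H·P̄·Hᵀ + R = [102]
K = P̄·Hᵀ·S⁻¹ = [-8/51; 20/51; 1/17]
x' − x̄ = [-184/51, 460/51, 23/17] = K·y
y = (KᵀK)⁻¹·Kᵀ·(x' − x̄) = [23]
z = y + H·x̄ = [23] + [-20] = [3]

z = [3]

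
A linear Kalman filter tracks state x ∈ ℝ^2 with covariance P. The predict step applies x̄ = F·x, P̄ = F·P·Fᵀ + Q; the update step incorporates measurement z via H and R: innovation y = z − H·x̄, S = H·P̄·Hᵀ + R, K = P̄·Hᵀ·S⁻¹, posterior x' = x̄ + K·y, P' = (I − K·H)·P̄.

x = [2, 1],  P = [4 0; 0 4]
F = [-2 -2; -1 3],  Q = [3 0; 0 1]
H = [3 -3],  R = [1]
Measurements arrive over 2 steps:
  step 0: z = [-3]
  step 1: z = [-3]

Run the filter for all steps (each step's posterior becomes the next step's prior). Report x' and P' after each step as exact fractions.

step 0: x' = [-3084/973, -2105/973], P' = [10646/973 10595/973; 10595/973 10652/973]
step 1: x' = [2358064/3482065, 5825547/3482065], P' = [3567302/3482065 3309431/3482065; 3309431/3482065 3438348/3482065]

step 0: x̄ = F·x = [-6, 1]
step 0: P̄ = F·P·Fᵀ + Q = [35 -16; -16 41]
step 0: y = z − H·x̄ = [18]
step 0: S = H·P̄·Hᵀ + R = [973]
step 0: K = P̄·Hᵀ·S⁻¹ = [153/973; -171/973]
step 0: x' = x̄ + K·y = [-3084/973, -2105/973]
step 0: P' = (I − K·H)·P̄ = [10646/973 10595/973; 10595/973 10652/973]
step 1: x̄ = F·x = [10378/973, -3231/973]
step 1: P̄ = F·P·Fᵀ + Q = [172871/973 -85000/973; -85000/973 43917/973]
step 1: y = z − H·x̄ = [-43746/973]
step 1: S = H·P̄·Hᵀ + R = [3482065/973]
step 1: K = P̄·Hᵀ·S⁻¹ = [773613/3482065; -386751/3482065]
step 1: x' = x̄ + K·y = [2358064/3482065, 5825547/3482065]
step 1: P' = (I − K·H)·P̄ = [3567302/3482065 3309431/3482065; 3309431/3482065 3438348/3482065]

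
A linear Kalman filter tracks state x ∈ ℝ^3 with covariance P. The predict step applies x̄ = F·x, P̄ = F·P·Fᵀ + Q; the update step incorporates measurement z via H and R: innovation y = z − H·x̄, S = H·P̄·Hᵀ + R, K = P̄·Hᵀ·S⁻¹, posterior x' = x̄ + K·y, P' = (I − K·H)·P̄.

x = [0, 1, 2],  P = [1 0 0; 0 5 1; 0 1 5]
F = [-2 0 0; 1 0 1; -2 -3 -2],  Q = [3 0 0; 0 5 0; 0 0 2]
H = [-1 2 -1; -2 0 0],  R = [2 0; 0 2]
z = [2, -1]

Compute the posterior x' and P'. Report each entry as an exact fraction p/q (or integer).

x' = [697/1365, 64/195, -2651/1365]
P' = [1259/2730 23/390 -907/2730; 23/390 1457/390 2741/390; -907/2730 2741/390 42551/2730]

x̄ = F·x = [0, 2, -7]
P̄ = F·P·Fᵀ + Q = [7 -2 4; -2 11 -15; 4 -15 83]
y = z − H·x̄ = [-9, -1]
S = H·P̄·Hᵀ + R = [212 30; 30 30]
K = P̄·Hᵀ·S⁻¹ = [-1/182 -1259/2730; 5/26 -23/390; -109/182 907/2730]
x' = x̄ + K·y = [697/1365, 64/195, -2651/1365]
P' = (I − K·H)·P̄ = [1259/2730 23/390 -907/2730; 23/390 1457/390 2741/390; -907/2730 2741/390 42551/2730]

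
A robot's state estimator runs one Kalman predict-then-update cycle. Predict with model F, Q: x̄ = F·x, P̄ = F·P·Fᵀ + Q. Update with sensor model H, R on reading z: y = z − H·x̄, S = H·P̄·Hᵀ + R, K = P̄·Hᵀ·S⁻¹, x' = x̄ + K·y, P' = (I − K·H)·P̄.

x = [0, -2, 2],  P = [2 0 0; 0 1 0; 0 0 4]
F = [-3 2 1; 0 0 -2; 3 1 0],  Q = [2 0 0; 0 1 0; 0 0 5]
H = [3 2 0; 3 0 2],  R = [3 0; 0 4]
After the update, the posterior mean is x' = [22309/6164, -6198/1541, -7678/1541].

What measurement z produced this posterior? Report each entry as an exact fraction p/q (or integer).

z = [3, 1]

x̄ = F·x = [-2, -4, -2]
P̄ = F·P·Fᵀ + Q = [28 -8 -16; -8 17 0; -16 0 24]
S = H·P̄·Hᵀ + R = [227 108; 108 160]
K = P̄·Hᵀ·S⁻¹ = [329/1541 1115/6164; 262/1541 -408/1541; -480/1541 324/1541]
x' − x̄ = [34637/6164, -34/1541, -4596/1541] = K·y
y = (KᵀK)⁻¹·Kᵀ·(x' − x̄) = [17, 11]
z = y + H·x̄ = [17, 11] + [-14, -10] = [3, 1]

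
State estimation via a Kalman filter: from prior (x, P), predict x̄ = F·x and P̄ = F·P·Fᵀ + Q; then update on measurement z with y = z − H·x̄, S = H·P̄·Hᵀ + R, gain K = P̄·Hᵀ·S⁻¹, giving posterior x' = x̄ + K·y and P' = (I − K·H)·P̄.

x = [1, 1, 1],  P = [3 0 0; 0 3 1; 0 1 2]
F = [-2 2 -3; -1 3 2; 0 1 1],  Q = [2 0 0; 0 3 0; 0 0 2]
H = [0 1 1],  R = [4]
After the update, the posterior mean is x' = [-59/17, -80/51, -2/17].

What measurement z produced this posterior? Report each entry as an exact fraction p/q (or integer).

x̄ = F·x = [-3, 4, 2]
P̄ = F·P·Fᵀ + Q = [32 7 -1; 7 53 18; -1 18 9]
S = H·P̄·Hᵀ + R = [102]
K = P̄·Hᵀ·S⁻¹ = [1/17; 71/102; 9/34]
x' − x̄ = [-8/17, -284/51, -36/17] = K·y
y = (KᵀK)⁻¹·Kᵀ·(x' − x̄) = [-8]
z = y + H·x̄ = [-8] + [6] = [-2]

z = [-2]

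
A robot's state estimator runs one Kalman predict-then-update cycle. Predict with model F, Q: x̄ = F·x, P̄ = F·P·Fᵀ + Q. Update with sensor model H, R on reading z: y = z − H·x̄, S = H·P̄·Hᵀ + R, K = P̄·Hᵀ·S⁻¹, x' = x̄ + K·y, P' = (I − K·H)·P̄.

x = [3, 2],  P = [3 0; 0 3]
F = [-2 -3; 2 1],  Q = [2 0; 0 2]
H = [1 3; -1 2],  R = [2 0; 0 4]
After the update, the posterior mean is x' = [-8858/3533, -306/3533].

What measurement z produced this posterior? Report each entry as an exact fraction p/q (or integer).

z = [-3, 2]

x̄ = F·x = [-12, 8]
P̄ = F·P·Fᵀ + Q = [41 -21; -21 17]
S = H·P̄·Hᵀ + R = [70 82; 82 197]
K = P̄·Hᵀ·S⁻¹ = [1236/3533 -2003/3533; 700/3533 695/3533]
x' − x̄ = [33538/3533, -28570/3533] = K·y
y = (KᵀK)⁻¹·Kᵀ·(x' − x̄) = [-15, -26]
z = y + H·x̄ = [-15, -26] + [12, 28] = [-3, 2]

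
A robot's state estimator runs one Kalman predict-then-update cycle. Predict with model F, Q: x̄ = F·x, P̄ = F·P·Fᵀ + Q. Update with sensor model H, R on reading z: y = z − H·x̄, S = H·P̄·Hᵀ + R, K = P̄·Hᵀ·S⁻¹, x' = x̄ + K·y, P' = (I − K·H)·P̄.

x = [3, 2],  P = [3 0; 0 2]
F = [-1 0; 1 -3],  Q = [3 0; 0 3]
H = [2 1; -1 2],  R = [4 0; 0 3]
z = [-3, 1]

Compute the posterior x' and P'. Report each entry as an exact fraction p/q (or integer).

x' = [-2161/1317, -421/1317]
P' = [293/439 26/439; 26/439 272/439]

x̄ = F·x = [-3, -3]
P̄ = F·P·Fᵀ + Q = [6 -3; -3 24]
y = z − H·x̄ = [6, 4]
S = H·P̄·Hᵀ + R = [40 27; 27 117]
K = P̄·Hᵀ·S⁻¹ = [153/439 -241/1317; 81/439 518/1317]
x' = x̄ + K·y = [-2161/1317, -421/1317]
P' = (I − K·H)·P̄ = [293/439 26/439; 26/439 272/439]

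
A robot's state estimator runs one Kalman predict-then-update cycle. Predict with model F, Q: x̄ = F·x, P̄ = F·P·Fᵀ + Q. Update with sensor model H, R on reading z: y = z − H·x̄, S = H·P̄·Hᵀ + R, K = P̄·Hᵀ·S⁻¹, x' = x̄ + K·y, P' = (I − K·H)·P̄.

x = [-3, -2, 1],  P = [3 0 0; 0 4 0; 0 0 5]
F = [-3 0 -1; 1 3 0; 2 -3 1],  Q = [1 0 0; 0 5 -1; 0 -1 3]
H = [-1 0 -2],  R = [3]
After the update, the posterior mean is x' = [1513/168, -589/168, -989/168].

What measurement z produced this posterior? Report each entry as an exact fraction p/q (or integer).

z = [3]

x̄ = F·x = [8, -9, 1]
P̄ = F·P·Fᵀ + Q = [33 -9 -23; -9 44 -31; -23 -31 56]
S = H·P̄·Hᵀ + R = [168]
K = P̄·Hᵀ·S⁻¹ = [13/168; 71/168; -89/168]
x' − x̄ = [169/168, 923/168, -1157/168] = K·y
y = (KᵀK)⁻¹·Kᵀ·(x' − x̄) = [13]
z = y + H·x̄ = [13] + [-10] = [3]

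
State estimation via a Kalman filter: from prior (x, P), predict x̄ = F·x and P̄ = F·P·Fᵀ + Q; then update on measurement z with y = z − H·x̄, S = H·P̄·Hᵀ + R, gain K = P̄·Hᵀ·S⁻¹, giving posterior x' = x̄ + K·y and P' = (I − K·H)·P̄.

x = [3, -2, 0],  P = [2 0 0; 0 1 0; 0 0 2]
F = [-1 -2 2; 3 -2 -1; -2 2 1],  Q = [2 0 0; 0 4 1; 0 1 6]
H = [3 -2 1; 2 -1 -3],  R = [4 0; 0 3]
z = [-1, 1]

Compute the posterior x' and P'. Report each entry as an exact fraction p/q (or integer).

x' = [33959/13143, 58141/13143, -366/1685]
P' = [42176/13143 62320/13143 136/337; 62320/13143 102077/13143 158/337; 136/337 158/337 624/1685]

x̄ = F·x = [1, 13, -10]
P̄ = F·P·Fᵀ + Q = [16 -6 4; -6 28 -17; 4 -17 20]
y = z − H·x̄ = [32, -18]
S = H·P̄·Hᵀ + R = [444 21; 21 149]
K = P̄·Hᵀ·S⁻¹ = [1798/13143 680/4381; -2758/13143 453/4381; 271/1685 -434/1685]
x' = x̄ + K·y = [33959/13143, 58141/13143, -366/1685]
P' = (I − K·H)·P̄ = [42176/13143 62320/13143 136/337; 62320/13143 102077/13143 158/337; 136/337 158/337 624/1685]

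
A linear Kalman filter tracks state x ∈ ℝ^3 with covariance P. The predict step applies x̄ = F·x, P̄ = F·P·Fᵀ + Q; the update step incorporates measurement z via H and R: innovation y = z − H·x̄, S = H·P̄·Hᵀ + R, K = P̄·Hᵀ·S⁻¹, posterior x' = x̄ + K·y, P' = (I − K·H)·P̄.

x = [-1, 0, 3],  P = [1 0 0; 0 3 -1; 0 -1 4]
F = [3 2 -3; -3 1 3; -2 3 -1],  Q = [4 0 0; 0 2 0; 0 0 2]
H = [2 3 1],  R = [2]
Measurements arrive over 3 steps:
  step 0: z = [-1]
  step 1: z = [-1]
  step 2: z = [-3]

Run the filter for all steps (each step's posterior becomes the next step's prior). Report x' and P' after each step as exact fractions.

step 0: x' = [-1576/113, 1184/113, -505/113], P' = [21722/339 -16603/339 6475/339; -16603/339 13067/339 -5909/339; 6475/339 -5909/339 4973/339]
step 1: x' = [-67843/151284, -9059/75642, 22067/75642], P' = [135398675/1058988 -17740879/176498 8074849/176498; -17740879/176498 21231125/264747 -10346669/264747; 8074849/176498 -10346669/264747 7017323/264747]
step 2: x' = [-140643557858/60150042201, 64732385942/60150042201, -93330762203/60150042201], P' = [8432574773170/60150042201 -6659406220732/60150042201 3109901986438/60150042201; -6659406220732/60150042201 5330261871874/60150042201 -2645340525424/60150042201; 3109901986438/60150042201 -2645340525424/60150042201 1762941292576/60150042201]

step 0: x̄ = F·x = [-12, 12, -1]
step 0: P̄ = F·P·Fᵀ + Q = [73 -42 35; -42 44 -5; 35 -5 43]
step 0: y = z − H·x̄ = [-12]
step 0: S = H·P̄·Hᵀ + R = [339]
step 0: K = P̄·Hᵀ·S⁻¹ = [55/339; 43/339; 98/339]
step 0: x' = x̄ + K·y = [-1576/113, 1184/113, -505/113]
step 0: P' = (I − K·H)·P̄ = [21722/339 -16603/339 6475/339; -16603/339 13067/339 -5909/339; 6475/339 -5909/339 4973/339]
step 1: x̄ = F·x = [-845/113, 4397/113, 7209/113]
step 1: P̄ = F·P·Fᵀ + Q = [49001/339 -65489/339 -35602/339; -65489/339 201614/339 270550/339; -35602/339 270550/339 470732/339]
step 1: y = z − H·x̄ = [-18823/113]
step 1: S = H·P̄·Hᵀ + R = [1058988/113]
step 1: K = P̄·Hᵀ·S⁻¹ = [-44689/1058988; 124069/529494; 201863/529494]
step 1: x' = x̄ + K·y = [-67843/151284, -9059/75642, 22067/75642]
step 1: P' = (I − K·H)·P̄ = [135398675/1058988 -17740879/176498 8074849/176498; -17740879/176498 21231125/264747 -10346669/264747; 8074849/176498 -10346669/264747 7017323/264747]
step 2: x̄ = F·x = [-372167/151284, 317813/151284, 2657/10806]
step 2: P̄ = F·P·Fᵀ + Q = [162358787/1058988 -234103217/1058988 -10733059/75642; -234103217/1058988 1076522075/1058988 119815357/75642; -10733059/75642 119815357/75642 15589603/5403]
step 2: y = z − H·x̄ = [-233385/50428]
step 2: S = H·P̄·Hᵀ + R = [20050014067/1058988]
step 2: K = P̄·Hᵀ·S⁻¹ = [-527854903/20050014067; 4438774789/20050014067; 7787281530/20050014067]
step 2: x' = x̄ + K·y = [-140643557858/60150042201, 64732385942/60150042201, -93330762203/60150042201]
step 2: P' = (I − K·H)·P̄ = [8432574773170/60150042201 -6659406220732/60150042201 3109901986438/60150042201; -6659406220732/60150042201 5330261871874/60150042201 -2645340525424/60150042201; 3109901986438/60150042201 -2645340525424/60150042201 1762941292576/60150042201]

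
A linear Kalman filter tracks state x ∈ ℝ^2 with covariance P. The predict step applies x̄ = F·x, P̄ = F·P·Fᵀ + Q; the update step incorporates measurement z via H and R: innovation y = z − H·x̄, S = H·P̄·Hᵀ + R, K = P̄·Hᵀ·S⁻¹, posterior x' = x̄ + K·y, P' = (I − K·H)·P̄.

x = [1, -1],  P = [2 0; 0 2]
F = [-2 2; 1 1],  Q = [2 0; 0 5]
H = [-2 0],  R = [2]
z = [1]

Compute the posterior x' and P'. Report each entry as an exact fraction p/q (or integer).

x' = [-22/37, 0]
P' = [18/37 0; 0 9]

x̄ = F·x = [-4, 0]
P̄ = F·P·Fᵀ + Q = [18 0; 0 9]
y = z − H·x̄ = [-7]
S = H·P̄·Hᵀ + R = [74]
K = P̄·Hᵀ·S⁻¹ = [-18/37; 0]
x' = x̄ + K·y = [-22/37, 0]
P' = (I − K·H)·P̄ = [18/37 0; 0 9]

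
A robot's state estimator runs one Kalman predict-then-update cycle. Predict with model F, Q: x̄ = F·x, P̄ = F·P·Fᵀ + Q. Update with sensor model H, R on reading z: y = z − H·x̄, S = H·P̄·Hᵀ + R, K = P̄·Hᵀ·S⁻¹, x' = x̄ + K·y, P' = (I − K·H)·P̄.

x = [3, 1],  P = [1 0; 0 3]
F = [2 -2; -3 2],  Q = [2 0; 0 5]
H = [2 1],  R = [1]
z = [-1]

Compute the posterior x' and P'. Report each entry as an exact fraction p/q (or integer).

x̄ = F·x = [4, -7]
P̄ = F·P·Fᵀ + Q = [18 -18; -18 26]
y = z − H·x̄ = [-2]
S = H·P̄·Hᵀ + R = [27]
K = P̄·Hᵀ·S⁻¹ = [2/3; -10/27]
x' = x̄ + K·y = [8/3, -169/27]
P' = (I − K·H)·P̄ = [6 -34/3; -34/3 602/27]

x' = [8/3, -169/27]
P' = [6 -34/3; -34/3 602/27]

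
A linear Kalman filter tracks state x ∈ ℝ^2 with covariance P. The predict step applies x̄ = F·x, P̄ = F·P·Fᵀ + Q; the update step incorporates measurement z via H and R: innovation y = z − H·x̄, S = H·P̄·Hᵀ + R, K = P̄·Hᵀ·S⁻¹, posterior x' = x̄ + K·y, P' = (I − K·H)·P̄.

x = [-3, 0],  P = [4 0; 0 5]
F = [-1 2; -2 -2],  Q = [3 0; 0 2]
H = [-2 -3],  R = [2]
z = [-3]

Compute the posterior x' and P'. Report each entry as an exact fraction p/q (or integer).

x' = [39/22, -3/22]
P' = [1998/77 -1329/77; -1329/77 901/77]

x̄ = F·x = [3, 6]
P̄ = F·P·Fᵀ + Q = [27 -12; -12 38]
y = z − H·x̄ = [21]
S = H·P̄·Hᵀ + R = [308]
K = P̄·Hᵀ·S⁻¹ = [-9/154; -45/154]
x' = x̄ + K·y = [39/22, -3/22]
P' = (I − K·H)·P̄ = [1998/77 -1329/77; -1329/77 901/77]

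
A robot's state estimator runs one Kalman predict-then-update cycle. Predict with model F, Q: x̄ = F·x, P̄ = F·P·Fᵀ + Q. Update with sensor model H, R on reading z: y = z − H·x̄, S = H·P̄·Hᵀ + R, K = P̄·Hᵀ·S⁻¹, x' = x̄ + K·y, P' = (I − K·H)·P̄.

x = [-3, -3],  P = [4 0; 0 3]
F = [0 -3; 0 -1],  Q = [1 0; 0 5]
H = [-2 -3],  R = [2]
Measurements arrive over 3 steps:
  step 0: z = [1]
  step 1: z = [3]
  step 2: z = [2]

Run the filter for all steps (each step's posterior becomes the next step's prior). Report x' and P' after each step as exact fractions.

step 0: x̄ = F·x = [9, 3]
step 0: P̄ = F·P·Fᵀ + Q = [28 9; 9 8]
step 0: y = z − H·x̄ = [28]
step 0: S = H·P̄·Hᵀ + R = [294]
step 0: K = P̄·Hᵀ·S⁻¹ = [-83/294; -1/7]
step 0: x' = x̄ + K·y = [23/21, -1]
step 0: P' = (I − K·H)·P̄ = [1343/294 -20/7; -20/7 2]
step 1: x̄ = F·x = [3, 1]
step 1: P̄ = F·P·Fᵀ + Q = [19 6; 6 7]
step 1: y = z − H·x̄ = [12]
step 1: S = H·P̄·Hᵀ + R = [213]
step 1: K = P̄·Hᵀ·S⁻¹ = [-56/213; -11/71]
step 1: x' = x̄ + K·y = [-11/71, -61/71]
step 1: P' = (I − K·H)·P̄ = [911/213 -190/71; -190/71 134/71]
step 2: x̄ = F·x = [183/71, 61/71]
step 2: P̄ = F·P·Fᵀ + Q = [1277/71 402/71; 402/71 489/71]
step 2: y = z − H·x̄ = [691/71]
step 2: S = H·P̄·Hᵀ + R = [14475/71]
step 2: K = P̄·Hᵀ·S⁻¹ = [-752/2895; -757/4825]
step 2: x' = x̄ + K·y = [143/2895, -3222/4825]
step 2: P' = (I − K·H)·P̄ = [2449/579 -2554/965; -2554/965 9018/4825]

step 0: x' = [23/21, -1], P' = [1343/294 -20/7; -20/7 2]
step 1: x' = [-11/71, -61/71], P' = [911/213 -190/71; -190/71 134/71]
step 2: x' = [143/2895, -3222/4825], P' = [2449/579 -2554/965; -2554/965 9018/4825]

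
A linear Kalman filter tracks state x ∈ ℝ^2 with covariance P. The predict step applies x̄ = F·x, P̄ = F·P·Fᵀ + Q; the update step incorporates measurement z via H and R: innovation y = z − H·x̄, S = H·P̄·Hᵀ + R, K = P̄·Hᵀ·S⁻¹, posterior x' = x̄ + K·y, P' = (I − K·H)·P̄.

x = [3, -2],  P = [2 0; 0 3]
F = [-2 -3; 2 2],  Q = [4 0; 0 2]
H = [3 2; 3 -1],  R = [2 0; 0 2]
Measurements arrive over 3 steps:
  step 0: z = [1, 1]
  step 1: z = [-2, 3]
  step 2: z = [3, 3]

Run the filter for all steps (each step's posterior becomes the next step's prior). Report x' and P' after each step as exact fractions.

step 0: x̄ = F·x = [0, 2]
step 0: P̄ = F·P·Fᵀ + Q = [39 -26; -26 22]
step 0: y = z − H·x̄ = [-3, 3]
step 0: S = H·P̄·Hᵀ + R = [129 229; 229 531]
step 0: K = P̄·Hᵀ·S⁻¹ = [884/8029 1781/8029; 2423/8029 -2557/8029]
step 0: x' = x̄ + K·y = [2691/8029, 1118/8029]
step 0: P' = (I − K·H)·P̄ = [988/8029 -598/8029; -598/8029 3320/8029]
step 1: x̄ = F·x = [-1248/1147, 7618/8029]
step 1: P̄ = F·P·Fᵀ + Q = [8396/1147 -2556/1147; -2556/1147 28506/8029]
step 1: y = z − H·x̄ = [-5086/8029, 57913/8029]
step 1: S = H·P̄·Hᵀ + R = [444326/8029 418260/8029; 418260/8029 680864/8029]
step 1: K = P̄·Hᵀ·S⁻¹ = [112512/993151 214167/993151; 570507/1986302 -1180437/3972604]
step 1: x' = x̄ + K·y = [392907/993151, -5467997/3972604]
step 1: P' = (I − K·H)·P̄ = [120188/993151 -67770/993151; -67770/993151 773817/1986302]
step 2: x̄ = F·x = [13260735/3972604, -3896369/1986302]
step 2: P̄ = F·P·Fᵀ + Q = [14244585/1986302 -2124503/993151; -2124503/993151 3472528/993151]
step 2: y = z − H·x̄ = [-12278917/3972604, -35657131/3972604]
step 2: S = H·P̄·Hᵀ + R = [108966021/1986302 101564135/1986302; 101564135/1986302 164612961/1986302]
step 2: K = P̄·Hᵀ·S⁻¹ = [217460272/1918627139 413431819/1918627139; 550816681/1918627139 -569365661/1918627139]
step 2: x' = x̄ + K·y = [2021454163/1918627139, -355647067/1918627139]
step 2: P' = (I − K·H)·P̄ = [232071980/1918627139 -130647698/1918627139; -130647698/1918627139 746788228/1918627139]

step 0: x' = [2691/8029, 1118/8029], P' = [988/8029 -598/8029; -598/8029 3320/8029]
step 1: x' = [392907/993151, -5467997/3972604], P' = [120188/993151 -67770/993151; -67770/993151 773817/1986302]
step 2: x' = [2021454163/1918627139, -355647067/1918627139], P' = [232071980/1918627139 -130647698/1918627139; -130647698/1918627139 746788228/1918627139]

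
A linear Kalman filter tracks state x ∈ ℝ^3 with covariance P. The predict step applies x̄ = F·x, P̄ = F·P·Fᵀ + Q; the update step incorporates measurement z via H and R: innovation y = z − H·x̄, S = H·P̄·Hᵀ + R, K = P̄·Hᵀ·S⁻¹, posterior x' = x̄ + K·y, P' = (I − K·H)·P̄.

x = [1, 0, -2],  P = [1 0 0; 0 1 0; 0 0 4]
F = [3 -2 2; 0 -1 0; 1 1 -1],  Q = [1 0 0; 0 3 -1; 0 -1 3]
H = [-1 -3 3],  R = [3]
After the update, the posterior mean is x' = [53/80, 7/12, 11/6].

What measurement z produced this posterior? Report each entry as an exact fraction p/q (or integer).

z = [3]

x̄ = F·x = [-1, 0, 3]
P̄ = F·P·Fᵀ + Q = [30 2 -7; 2 4 -2; -7 -2 9]
S = H·P̄·Hᵀ + R = [240]
K = P̄·Hᵀ·S⁻¹ = [-19/80; -1/12; 1/6]
x' − x̄ = [133/80, 7/12, -7/6] = K·y
y = (KᵀK)⁻¹·Kᵀ·(x' − x̄) = [-7]
z = y + H·x̄ = [-7] + [10] = [3]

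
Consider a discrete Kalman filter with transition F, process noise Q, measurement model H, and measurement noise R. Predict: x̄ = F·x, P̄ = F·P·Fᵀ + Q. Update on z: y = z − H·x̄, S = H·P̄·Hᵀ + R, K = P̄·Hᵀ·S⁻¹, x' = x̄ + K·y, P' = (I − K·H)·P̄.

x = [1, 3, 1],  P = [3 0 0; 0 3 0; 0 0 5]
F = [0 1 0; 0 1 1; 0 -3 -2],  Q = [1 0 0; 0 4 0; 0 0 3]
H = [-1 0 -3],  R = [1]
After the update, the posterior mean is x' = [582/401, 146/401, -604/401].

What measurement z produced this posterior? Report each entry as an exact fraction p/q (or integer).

x̄ = F·x = [3, 4, -11]
P̄ = F·P·Fᵀ + Q = [4 3 -9; 3 12 -19; -9 -19 50]
S = H·P̄·Hᵀ + R = [401]
K = P̄·Hᵀ·S⁻¹ = [23/401; 54/401; -141/401]
x' − x̄ = [-621/401, -1458/401, 3807/401] = K·y
y = (KᵀK)⁻¹·Kᵀ·(x' − x̄) = [-27]
z = y + H·x̄ = [-27] + [30] = [3]

z = [3]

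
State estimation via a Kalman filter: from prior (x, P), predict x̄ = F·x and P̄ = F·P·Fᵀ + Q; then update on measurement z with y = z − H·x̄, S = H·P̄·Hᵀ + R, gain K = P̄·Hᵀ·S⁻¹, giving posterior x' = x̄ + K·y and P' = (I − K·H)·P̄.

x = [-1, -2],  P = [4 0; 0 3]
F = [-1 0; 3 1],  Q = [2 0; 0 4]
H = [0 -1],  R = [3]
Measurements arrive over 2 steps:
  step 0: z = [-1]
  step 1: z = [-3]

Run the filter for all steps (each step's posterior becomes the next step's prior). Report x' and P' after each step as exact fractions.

step 0: x' = [-13/23, 14/23], P' = [66/23 -18/23; -18/23 129/46]
step 1: x' = [-667/1423, 3705/1423], P' = [4112/1423 -1080/1423; -1080/1423 3855/1423]

step 0: x̄ = F·x = [1, -5]
step 0: P̄ = F·P·Fᵀ + Q = [6 -12; -12 43]
step 0: y = z − H·x̄ = [-6]
step 0: S = H·P̄·Hᵀ + R = [46]
step 0: K = P̄·Hᵀ·S⁻¹ = [6/23; -43/46]
step 0: x' = x̄ + K·y = [-13/23, 14/23]
step 0: P' = (I − K·H)·P̄ = [66/23 -18/23; -18/23 129/46]
step 1: x̄ = F·x = [13/23, -25/23]
step 1: P̄ = F·P·Fᵀ + Q = [112/23 -180/23; -180/23 1285/46]
step 1: y = z − H·x̄ = [-94/23]
step 1: S = H·P̄·Hᵀ + R = [1423/46]
step 1: K = P̄·Hᵀ·S⁻¹ = [360/1423; -1285/1423]
step 1: x' = x̄ + K·y = [-667/1423, 3705/1423]
step 1: P' = (I − K·H)·P̄ = [4112/1423 -1080/1423; -1080/1423 3855/1423]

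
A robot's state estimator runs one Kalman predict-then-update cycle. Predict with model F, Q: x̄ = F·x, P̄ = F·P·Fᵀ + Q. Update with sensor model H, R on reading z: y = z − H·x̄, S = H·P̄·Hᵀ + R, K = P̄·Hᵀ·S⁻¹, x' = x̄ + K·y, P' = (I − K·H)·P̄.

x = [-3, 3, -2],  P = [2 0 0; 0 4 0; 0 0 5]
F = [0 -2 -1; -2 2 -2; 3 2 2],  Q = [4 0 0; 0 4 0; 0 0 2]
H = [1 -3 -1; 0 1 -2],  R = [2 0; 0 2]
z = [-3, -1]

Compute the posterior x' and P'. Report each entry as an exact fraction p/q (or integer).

x̄ = F·x = [-4, 16, -7]
P̄ = F·P·Fᵀ + Q = [25 -6 -26; -6 48 -16; -26 -16 56]
y = z − H·x̄ = [42, -31]
S = H·P̄·Hᵀ + R = [507 -66; -66 338]
K = P̄·Hᵀ·S⁻¹ = [4393/27835 4646/27835; -20006/83505 5286/27835; -1994/16701 -2238/5567]
x' = x̄ + K·y = [-14172/5567, 282/5567, 2493/5567]
P' = (I − K·H)·P̄ = [179042/27835 49972/27835 4068/5567; 49972/27835 58796/83505 2708/16701; 4068/5567 2708/16701 8068/16701]

x' = [-14172/5567, 282/5567, 2493/5567]
P' = [179042/27835 49972/27835 4068/5567; 49972/27835 58796/83505 2708/16701; 4068/5567 2708/16701 8068/16701]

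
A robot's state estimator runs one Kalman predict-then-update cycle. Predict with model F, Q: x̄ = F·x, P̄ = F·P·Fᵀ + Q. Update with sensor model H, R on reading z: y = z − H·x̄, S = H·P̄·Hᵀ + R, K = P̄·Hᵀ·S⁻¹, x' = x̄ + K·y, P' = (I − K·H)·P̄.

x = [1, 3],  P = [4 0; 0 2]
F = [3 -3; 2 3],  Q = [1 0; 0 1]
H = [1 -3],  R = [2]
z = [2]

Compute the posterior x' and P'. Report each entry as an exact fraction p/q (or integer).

x' = [-499/336, -121/112]
P' = [17111/336 1893/112; 1893/112 653/112]

x̄ = F·x = [-6, 11]
P̄ = F·P·Fᵀ + Q = [55 6; 6 35]
y = z − H·x̄ = [41]
S = H·P̄·Hᵀ + R = [336]
K = P̄·Hᵀ·S⁻¹ = [37/336; -33/112]
x' = x̄ + K·y = [-499/336, -121/112]
P' = (I − K·H)·P̄ = [17111/336 1893/112; 1893/112 653/112]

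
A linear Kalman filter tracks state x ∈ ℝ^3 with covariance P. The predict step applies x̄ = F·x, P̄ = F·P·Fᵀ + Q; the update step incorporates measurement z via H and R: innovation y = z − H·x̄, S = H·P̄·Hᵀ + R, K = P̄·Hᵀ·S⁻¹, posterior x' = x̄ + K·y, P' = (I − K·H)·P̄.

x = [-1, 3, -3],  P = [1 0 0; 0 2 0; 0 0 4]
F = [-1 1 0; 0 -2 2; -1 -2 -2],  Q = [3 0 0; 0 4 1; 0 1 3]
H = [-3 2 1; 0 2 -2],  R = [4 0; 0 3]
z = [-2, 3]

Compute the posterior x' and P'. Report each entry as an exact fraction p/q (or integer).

x' = [28461/61012, 6611/61012, -78403/61012]
P' = [135941/61012 126067/61012 123469/61012; 126067/61012 147933/61012 130107/61012; 123469/61012 130107/61012 157509/61012]

x̄ = F·x = [4, -12, 1]
P̄ = F·P·Fᵀ + Q = [6 -4 -3; -4 28 -7; -3 -7 28]
y = z − H·x̄ = [33, 29]
S = H·P̄·Hᵀ + R = [236 76; 76 283]
K = P̄·Hᵀ·S⁻¹ = [-8055/61012 433/15253; 11943/61012 2971/15253; 11829/61012 -4567/15253]
x' = x̄ + K·y = [28461/61012, 6611/61012, -78403/61012]
P' = (I − K·H)·P̄ = [135941/61012 126067/61012 123469/61012; 126067/61012 147933/61012 130107/61012; 123469/61012 130107/61012 157509/61012]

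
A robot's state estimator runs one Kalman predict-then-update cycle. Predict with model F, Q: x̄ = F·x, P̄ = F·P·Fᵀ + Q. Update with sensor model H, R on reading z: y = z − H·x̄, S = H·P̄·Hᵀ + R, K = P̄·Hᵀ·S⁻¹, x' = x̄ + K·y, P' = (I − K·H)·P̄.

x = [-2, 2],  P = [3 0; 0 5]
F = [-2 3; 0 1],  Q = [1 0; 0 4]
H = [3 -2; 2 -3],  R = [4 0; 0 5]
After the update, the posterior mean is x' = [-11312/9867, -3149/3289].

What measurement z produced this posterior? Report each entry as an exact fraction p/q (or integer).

z = [-2, 1]

x̄ = F·x = [10, 2]
P̄ = F·P·Fᵀ + Q = [58 15; 15 9]
S = H·P̄·Hᵀ + R = [382 207; 207 138]
K = P̄·Hᵀ·S⁻¹ = [75/143 -2686/9867; 45/143 -1481/3289]
x' − x̄ = [-109982/9867, -9727/3289] = K·y
y = (KᵀK)⁻¹·Kᵀ·(x' − x̄) = [-28, -13]
z = y + H·x̄ = [-28, -13] + [26, 14] = [-2, 1]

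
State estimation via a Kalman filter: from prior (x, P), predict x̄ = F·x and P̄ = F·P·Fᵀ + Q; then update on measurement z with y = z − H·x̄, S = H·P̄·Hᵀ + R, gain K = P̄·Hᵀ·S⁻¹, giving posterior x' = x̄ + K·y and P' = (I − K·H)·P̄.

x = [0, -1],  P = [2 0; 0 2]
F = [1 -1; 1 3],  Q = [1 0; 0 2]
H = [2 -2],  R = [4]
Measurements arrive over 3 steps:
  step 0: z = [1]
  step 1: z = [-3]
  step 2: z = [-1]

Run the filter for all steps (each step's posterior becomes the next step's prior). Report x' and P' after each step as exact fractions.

step 0: x̄ = F·x = [1, -3]
step 0: P̄ = F·P·Fᵀ + Q = [5 -4; -4 22]
step 0: y = z − H·x̄ = [-7]
step 0: S = H·P̄·Hᵀ + R = [144]
step 0: K = P̄·Hᵀ·S⁻¹ = [1/8; -13/36]
step 0: x' = x̄ + K·y = [1/8, -17/36]
step 0: P' = (I − K·H)·P̄ = [11/4 5/2; 5/2 29/9]
step 1: x̄ = F·x = [43/72, -31/24]
step 1: P̄ = F·P·Fᵀ + Q = [71/36 -23/12; -23/12 195/4]
step 1: y = z − H·x̄ = [-61/9]
step 1: S = H·P̄·Hᵀ + R = [2000/9]
step 1: K = P̄·Hᵀ·S⁻¹ = [7/200; -57/125]
step 1: x' = x̄ + K·y = [9/25, 1799/1000]
step 1: P' = (I − K·H)·P̄ = [17/10 163/100; 163/100 1271/500]
step 2: x̄ = F·x = [-1439/1000, 5757/1000]
step 2: P̄ = F·P·Fᵀ + Q = [991/500 -1333/500; -1333/500 18179/500]
step 2: y = z − H·x̄ = [1674/125]
step 2: S = H·P̄·Hᵀ + R = [22336/125]
step 2: K = P̄·Hᵀ·S⁻¹ = [581/11168; -2439/5584]
step 2: x' = x̄ + K·y = [-4145/5584, -129/1396]
step 2: P' = (I − K·H)·P̄ = [8367/5584 3893/2792; 3893/2792 1583/698]

step 0: x' = [1/8, -17/36], P' = [11/4 5/2; 5/2 29/9]
step 1: x' = [9/25, 1799/1000], P' = [17/10 163/100; 163/100 1271/500]
step 2: x' = [-4145/5584, -129/1396], P' = [8367/5584 3893/2792; 3893/2792 1583/698]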